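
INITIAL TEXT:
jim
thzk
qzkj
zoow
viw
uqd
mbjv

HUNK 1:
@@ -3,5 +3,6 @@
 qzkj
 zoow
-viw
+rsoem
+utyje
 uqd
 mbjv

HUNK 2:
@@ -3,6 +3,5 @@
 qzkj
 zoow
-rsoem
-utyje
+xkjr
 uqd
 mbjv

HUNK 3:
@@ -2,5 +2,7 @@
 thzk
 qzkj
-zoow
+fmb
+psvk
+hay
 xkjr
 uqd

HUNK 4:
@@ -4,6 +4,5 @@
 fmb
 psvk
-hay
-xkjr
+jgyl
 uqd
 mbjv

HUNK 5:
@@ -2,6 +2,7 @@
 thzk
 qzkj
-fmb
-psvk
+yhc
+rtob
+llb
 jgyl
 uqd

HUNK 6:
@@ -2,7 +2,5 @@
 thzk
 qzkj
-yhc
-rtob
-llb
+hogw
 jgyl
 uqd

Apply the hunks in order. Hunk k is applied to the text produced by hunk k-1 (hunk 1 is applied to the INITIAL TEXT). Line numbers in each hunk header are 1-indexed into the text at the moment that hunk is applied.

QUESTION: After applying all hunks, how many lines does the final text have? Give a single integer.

Answer: 7

Derivation:
Hunk 1: at line 3 remove [viw] add [rsoem,utyje] -> 8 lines: jim thzk qzkj zoow rsoem utyje uqd mbjv
Hunk 2: at line 3 remove [rsoem,utyje] add [xkjr] -> 7 lines: jim thzk qzkj zoow xkjr uqd mbjv
Hunk 3: at line 2 remove [zoow] add [fmb,psvk,hay] -> 9 lines: jim thzk qzkj fmb psvk hay xkjr uqd mbjv
Hunk 4: at line 4 remove [hay,xkjr] add [jgyl] -> 8 lines: jim thzk qzkj fmb psvk jgyl uqd mbjv
Hunk 5: at line 2 remove [fmb,psvk] add [yhc,rtob,llb] -> 9 lines: jim thzk qzkj yhc rtob llb jgyl uqd mbjv
Hunk 6: at line 2 remove [yhc,rtob,llb] add [hogw] -> 7 lines: jim thzk qzkj hogw jgyl uqd mbjv
Final line count: 7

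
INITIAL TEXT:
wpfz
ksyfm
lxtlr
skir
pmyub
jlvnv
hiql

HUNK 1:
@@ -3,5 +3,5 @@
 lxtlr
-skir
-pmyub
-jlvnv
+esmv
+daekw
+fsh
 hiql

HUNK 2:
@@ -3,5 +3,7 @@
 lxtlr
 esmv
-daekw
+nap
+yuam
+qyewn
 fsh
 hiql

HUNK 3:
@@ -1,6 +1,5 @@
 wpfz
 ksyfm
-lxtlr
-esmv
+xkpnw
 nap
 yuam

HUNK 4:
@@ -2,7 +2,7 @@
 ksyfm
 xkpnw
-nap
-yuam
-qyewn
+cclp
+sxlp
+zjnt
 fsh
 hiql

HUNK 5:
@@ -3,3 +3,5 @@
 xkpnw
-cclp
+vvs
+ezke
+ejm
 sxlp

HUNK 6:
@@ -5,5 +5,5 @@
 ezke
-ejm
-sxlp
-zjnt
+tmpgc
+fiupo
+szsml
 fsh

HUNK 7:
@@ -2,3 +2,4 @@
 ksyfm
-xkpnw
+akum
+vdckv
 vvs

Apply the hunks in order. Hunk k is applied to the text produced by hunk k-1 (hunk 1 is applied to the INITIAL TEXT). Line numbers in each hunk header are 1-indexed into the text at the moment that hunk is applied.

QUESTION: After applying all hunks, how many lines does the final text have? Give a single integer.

Answer: 11

Derivation:
Hunk 1: at line 3 remove [skir,pmyub,jlvnv] add [esmv,daekw,fsh] -> 7 lines: wpfz ksyfm lxtlr esmv daekw fsh hiql
Hunk 2: at line 3 remove [daekw] add [nap,yuam,qyewn] -> 9 lines: wpfz ksyfm lxtlr esmv nap yuam qyewn fsh hiql
Hunk 3: at line 1 remove [lxtlr,esmv] add [xkpnw] -> 8 lines: wpfz ksyfm xkpnw nap yuam qyewn fsh hiql
Hunk 4: at line 2 remove [nap,yuam,qyewn] add [cclp,sxlp,zjnt] -> 8 lines: wpfz ksyfm xkpnw cclp sxlp zjnt fsh hiql
Hunk 5: at line 3 remove [cclp] add [vvs,ezke,ejm] -> 10 lines: wpfz ksyfm xkpnw vvs ezke ejm sxlp zjnt fsh hiql
Hunk 6: at line 5 remove [ejm,sxlp,zjnt] add [tmpgc,fiupo,szsml] -> 10 lines: wpfz ksyfm xkpnw vvs ezke tmpgc fiupo szsml fsh hiql
Hunk 7: at line 2 remove [xkpnw] add [akum,vdckv] -> 11 lines: wpfz ksyfm akum vdckv vvs ezke tmpgc fiupo szsml fsh hiql
Final line count: 11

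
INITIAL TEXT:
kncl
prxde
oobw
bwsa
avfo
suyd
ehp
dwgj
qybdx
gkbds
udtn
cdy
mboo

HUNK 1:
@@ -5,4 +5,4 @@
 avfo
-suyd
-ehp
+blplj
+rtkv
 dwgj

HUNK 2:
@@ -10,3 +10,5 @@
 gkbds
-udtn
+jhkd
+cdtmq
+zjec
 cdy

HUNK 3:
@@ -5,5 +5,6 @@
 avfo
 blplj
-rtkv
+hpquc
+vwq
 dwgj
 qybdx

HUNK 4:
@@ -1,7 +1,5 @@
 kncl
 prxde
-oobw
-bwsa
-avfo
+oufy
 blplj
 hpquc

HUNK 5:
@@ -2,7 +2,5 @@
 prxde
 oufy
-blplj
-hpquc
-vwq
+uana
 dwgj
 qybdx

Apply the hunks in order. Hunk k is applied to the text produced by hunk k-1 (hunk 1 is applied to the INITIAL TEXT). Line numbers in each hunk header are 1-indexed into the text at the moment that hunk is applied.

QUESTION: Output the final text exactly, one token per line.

Hunk 1: at line 5 remove [suyd,ehp] add [blplj,rtkv] -> 13 lines: kncl prxde oobw bwsa avfo blplj rtkv dwgj qybdx gkbds udtn cdy mboo
Hunk 2: at line 10 remove [udtn] add [jhkd,cdtmq,zjec] -> 15 lines: kncl prxde oobw bwsa avfo blplj rtkv dwgj qybdx gkbds jhkd cdtmq zjec cdy mboo
Hunk 3: at line 5 remove [rtkv] add [hpquc,vwq] -> 16 lines: kncl prxde oobw bwsa avfo blplj hpquc vwq dwgj qybdx gkbds jhkd cdtmq zjec cdy mboo
Hunk 4: at line 1 remove [oobw,bwsa,avfo] add [oufy] -> 14 lines: kncl prxde oufy blplj hpquc vwq dwgj qybdx gkbds jhkd cdtmq zjec cdy mboo
Hunk 5: at line 2 remove [blplj,hpquc,vwq] add [uana] -> 12 lines: kncl prxde oufy uana dwgj qybdx gkbds jhkd cdtmq zjec cdy mboo

Answer: kncl
prxde
oufy
uana
dwgj
qybdx
gkbds
jhkd
cdtmq
zjec
cdy
mboo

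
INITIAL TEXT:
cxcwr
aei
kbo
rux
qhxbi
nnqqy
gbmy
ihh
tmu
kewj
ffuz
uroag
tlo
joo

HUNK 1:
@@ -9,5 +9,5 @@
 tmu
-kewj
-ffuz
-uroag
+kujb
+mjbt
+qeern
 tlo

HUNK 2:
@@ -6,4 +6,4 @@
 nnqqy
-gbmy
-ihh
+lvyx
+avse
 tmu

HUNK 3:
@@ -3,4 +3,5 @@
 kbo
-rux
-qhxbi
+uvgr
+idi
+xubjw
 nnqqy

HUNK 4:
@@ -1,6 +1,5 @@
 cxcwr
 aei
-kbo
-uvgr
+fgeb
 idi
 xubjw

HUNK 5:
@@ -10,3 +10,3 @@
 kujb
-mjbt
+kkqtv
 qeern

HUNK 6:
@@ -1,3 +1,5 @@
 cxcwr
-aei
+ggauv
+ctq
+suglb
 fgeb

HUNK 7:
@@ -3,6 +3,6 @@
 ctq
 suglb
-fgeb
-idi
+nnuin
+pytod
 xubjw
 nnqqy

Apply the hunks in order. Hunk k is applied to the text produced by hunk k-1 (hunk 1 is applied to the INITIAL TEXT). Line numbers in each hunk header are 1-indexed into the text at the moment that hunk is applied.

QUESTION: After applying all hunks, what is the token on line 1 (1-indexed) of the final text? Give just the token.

Hunk 1: at line 9 remove [kewj,ffuz,uroag] add [kujb,mjbt,qeern] -> 14 lines: cxcwr aei kbo rux qhxbi nnqqy gbmy ihh tmu kujb mjbt qeern tlo joo
Hunk 2: at line 6 remove [gbmy,ihh] add [lvyx,avse] -> 14 lines: cxcwr aei kbo rux qhxbi nnqqy lvyx avse tmu kujb mjbt qeern tlo joo
Hunk 3: at line 3 remove [rux,qhxbi] add [uvgr,idi,xubjw] -> 15 lines: cxcwr aei kbo uvgr idi xubjw nnqqy lvyx avse tmu kujb mjbt qeern tlo joo
Hunk 4: at line 1 remove [kbo,uvgr] add [fgeb] -> 14 lines: cxcwr aei fgeb idi xubjw nnqqy lvyx avse tmu kujb mjbt qeern tlo joo
Hunk 5: at line 10 remove [mjbt] add [kkqtv] -> 14 lines: cxcwr aei fgeb idi xubjw nnqqy lvyx avse tmu kujb kkqtv qeern tlo joo
Hunk 6: at line 1 remove [aei] add [ggauv,ctq,suglb] -> 16 lines: cxcwr ggauv ctq suglb fgeb idi xubjw nnqqy lvyx avse tmu kujb kkqtv qeern tlo joo
Hunk 7: at line 3 remove [fgeb,idi] add [nnuin,pytod] -> 16 lines: cxcwr ggauv ctq suglb nnuin pytod xubjw nnqqy lvyx avse tmu kujb kkqtv qeern tlo joo
Final line 1: cxcwr

Answer: cxcwr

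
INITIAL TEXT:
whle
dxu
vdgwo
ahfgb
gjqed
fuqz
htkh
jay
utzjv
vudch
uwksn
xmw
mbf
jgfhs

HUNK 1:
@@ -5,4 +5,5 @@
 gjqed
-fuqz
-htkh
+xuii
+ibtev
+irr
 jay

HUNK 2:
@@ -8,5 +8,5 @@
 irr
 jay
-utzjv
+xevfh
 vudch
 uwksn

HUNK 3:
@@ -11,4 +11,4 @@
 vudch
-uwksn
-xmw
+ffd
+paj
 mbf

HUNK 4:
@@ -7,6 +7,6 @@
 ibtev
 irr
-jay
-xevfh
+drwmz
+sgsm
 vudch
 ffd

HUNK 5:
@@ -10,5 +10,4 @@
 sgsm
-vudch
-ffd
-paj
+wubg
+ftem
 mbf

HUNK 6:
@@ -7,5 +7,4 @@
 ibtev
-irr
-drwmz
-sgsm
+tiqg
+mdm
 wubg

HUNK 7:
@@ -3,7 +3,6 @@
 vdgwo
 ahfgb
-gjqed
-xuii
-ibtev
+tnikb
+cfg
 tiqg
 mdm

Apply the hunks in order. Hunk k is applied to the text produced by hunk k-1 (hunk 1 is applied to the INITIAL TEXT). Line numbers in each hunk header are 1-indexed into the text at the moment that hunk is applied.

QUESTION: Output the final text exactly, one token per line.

Answer: whle
dxu
vdgwo
ahfgb
tnikb
cfg
tiqg
mdm
wubg
ftem
mbf
jgfhs

Derivation:
Hunk 1: at line 5 remove [fuqz,htkh] add [xuii,ibtev,irr] -> 15 lines: whle dxu vdgwo ahfgb gjqed xuii ibtev irr jay utzjv vudch uwksn xmw mbf jgfhs
Hunk 2: at line 8 remove [utzjv] add [xevfh] -> 15 lines: whle dxu vdgwo ahfgb gjqed xuii ibtev irr jay xevfh vudch uwksn xmw mbf jgfhs
Hunk 3: at line 11 remove [uwksn,xmw] add [ffd,paj] -> 15 lines: whle dxu vdgwo ahfgb gjqed xuii ibtev irr jay xevfh vudch ffd paj mbf jgfhs
Hunk 4: at line 7 remove [jay,xevfh] add [drwmz,sgsm] -> 15 lines: whle dxu vdgwo ahfgb gjqed xuii ibtev irr drwmz sgsm vudch ffd paj mbf jgfhs
Hunk 5: at line 10 remove [vudch,ffd,paj] add [wubg,ftem] -> 14 lines: whle dxu vdgwo ahfgb gjqed xuii ibtev irr drwmz sgsm wubg ftem mbf jgfhs
Hunk 6: at line 7 remove [irr,drwmz,sgsm] add [tiqg,mdm] -> 13 lines: whle dxu vdgwo ahfgb gjqed xuii ibtev tiqg mdm wubg ftem mbf jgfhs
Hunk 7: at line 3 remove [gjqed,xuii,ibtev] add [tnikb,cfg] -> 12 lines: whle dxu vdgwo ahfgb tnikb cfg tiqg mdm wubg ftem mbf jgfhs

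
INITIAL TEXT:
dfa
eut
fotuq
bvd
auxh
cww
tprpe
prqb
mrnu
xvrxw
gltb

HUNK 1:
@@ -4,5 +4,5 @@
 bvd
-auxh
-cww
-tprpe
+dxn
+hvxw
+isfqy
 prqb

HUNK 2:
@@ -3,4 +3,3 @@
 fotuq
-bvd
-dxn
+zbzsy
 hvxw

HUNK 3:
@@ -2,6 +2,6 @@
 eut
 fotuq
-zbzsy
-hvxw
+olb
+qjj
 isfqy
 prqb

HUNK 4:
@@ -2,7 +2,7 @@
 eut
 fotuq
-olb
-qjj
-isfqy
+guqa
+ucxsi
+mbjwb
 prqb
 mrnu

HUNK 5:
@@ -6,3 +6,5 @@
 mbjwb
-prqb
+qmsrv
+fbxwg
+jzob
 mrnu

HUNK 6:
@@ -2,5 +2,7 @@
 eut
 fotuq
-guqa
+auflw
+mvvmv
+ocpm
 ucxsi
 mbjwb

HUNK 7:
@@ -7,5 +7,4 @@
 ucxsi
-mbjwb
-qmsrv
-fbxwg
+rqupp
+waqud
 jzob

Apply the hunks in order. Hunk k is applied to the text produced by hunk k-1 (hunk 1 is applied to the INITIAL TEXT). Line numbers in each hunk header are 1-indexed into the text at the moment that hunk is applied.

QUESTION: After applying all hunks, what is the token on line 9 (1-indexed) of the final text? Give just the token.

Answer: waqud

Derivation:
Hunk 1: at line 4 remove [auxh,cww,tprpe] add [dxn,hvxw,isfqy] -> 11 lines: dfa eut fotuq bvd dxn hvxw isfqy prqb mrnu xvrxw gltb
Hunk 2: at line 3 remove [bvd,dxn] add [zbzsy] -> 10 lines: dfa eut fotuq zbzsy hvxw isfqy prqb mrnu xvrxw gltb
Hunk 3: at line 2 remove [zbzsy,hvxw] add [olb,qjj] -> 10 lines: dfa eut fotuq olb qjj isfqy prqb mrnu xvrxw gltb
Hunk 4: at line 2 remove [olb,qjj,isfqy] add [guqa,ucxsi,mbjwb] -> 10 lines: dfa eut fotuq guqa ucxsi mbjwb prqb mrnu xvrxw gltb
Hunk 5: at line 6 remove [prqb] add [qmsrv,fbxwg,jzob] -> 12 lines: dfa eut fotuq guqa ucxsi mbjwb qmsrv fbxwg jzob mrnu xvrxw gltb
Hunk 6: at line 2 remove [guqa] add [auflw,mvvmv,ocpm] -> 14 lines: dfa eut fotuq auflw mvvmv ocpm ucxsi mbjwb qmsrv fbxwg jzob mrnu xvrxw gltb
Hunk 7: at line 7 remove [mbjwb,qmsrv,fbxwg] add [rqupp,waqud] -> 13 lines: dfa eut fotuq auflw mvvmv ocpm ucxsi rqupp waqud jzob mrnu xvrxw gltb
Final line 9: waqud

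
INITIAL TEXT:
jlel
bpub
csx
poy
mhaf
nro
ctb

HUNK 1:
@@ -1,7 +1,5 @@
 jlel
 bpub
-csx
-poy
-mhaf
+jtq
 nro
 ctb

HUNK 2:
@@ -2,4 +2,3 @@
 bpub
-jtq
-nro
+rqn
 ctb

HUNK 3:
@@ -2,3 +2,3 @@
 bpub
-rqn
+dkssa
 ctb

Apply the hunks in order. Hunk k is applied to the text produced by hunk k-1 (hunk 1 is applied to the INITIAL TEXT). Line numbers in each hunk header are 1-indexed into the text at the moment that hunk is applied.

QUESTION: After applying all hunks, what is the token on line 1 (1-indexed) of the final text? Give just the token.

Answer: jlel

Derivation:
Hunk 1: at line 1 remove [csx,poy,mhaf] add [jtq] -> 5 lines: jlel bpub jtq nro ctb
Hunk 2: at line 2 remove [jtq,nro] add [rqn] -> 4 lines: jlel bpub rqn ctb
Hunk 3: at line 2 remove [rqn] add [dkssa] -> 4 lines: jlel bpub dkssa ctb
Final line 1: jlel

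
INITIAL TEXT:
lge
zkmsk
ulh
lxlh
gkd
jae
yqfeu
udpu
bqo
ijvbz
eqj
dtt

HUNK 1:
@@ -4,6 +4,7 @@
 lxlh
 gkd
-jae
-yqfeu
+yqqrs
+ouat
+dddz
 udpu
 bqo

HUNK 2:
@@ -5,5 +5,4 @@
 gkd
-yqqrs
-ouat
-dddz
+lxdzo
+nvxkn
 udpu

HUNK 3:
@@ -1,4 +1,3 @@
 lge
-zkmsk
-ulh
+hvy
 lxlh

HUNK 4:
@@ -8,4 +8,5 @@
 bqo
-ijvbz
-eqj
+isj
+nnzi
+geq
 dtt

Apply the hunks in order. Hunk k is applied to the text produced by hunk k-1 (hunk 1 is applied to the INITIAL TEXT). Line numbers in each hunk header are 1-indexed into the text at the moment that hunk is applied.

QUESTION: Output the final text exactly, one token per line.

Answer: lge
hvy
lxlh
gkd
lxdzo
nvxkn
udpu
bqo
isj
nnzi
geq
dtt

Derivation:
Hunk 1: at line 4 remove [jae,yqfeu] add [yqqrs,ouat,dddz] -> 13 lines: lge zkmsk ulh lxlh gkd yqqrs ouat dddz udpu bqo ijvbz eqj dtt
Hunk 2: at line 5 remove [yqqrs,ouat,dddz] add [lxdzo,nvxkn] -> 12 lines: lge zkmsk ulh lxlh gkd lxdzo nvxkn udpu bqo ijvbz eqj dtt
Hunk 3: at line 1 remove [zkmsk,ulh] add [hvy] -> 11 lines: lge hvy lxlh gkd lxdzo nvxkn udpu bqo ijvbz eqj dtt
Hunk 4: at line 8 remove [ijvbz,eqj] add [isj,nnzi,geq] -> 12 lines: lge hvy lxlh gkd lxdzo nvxkn udpu bqo isj nnzi geq dtt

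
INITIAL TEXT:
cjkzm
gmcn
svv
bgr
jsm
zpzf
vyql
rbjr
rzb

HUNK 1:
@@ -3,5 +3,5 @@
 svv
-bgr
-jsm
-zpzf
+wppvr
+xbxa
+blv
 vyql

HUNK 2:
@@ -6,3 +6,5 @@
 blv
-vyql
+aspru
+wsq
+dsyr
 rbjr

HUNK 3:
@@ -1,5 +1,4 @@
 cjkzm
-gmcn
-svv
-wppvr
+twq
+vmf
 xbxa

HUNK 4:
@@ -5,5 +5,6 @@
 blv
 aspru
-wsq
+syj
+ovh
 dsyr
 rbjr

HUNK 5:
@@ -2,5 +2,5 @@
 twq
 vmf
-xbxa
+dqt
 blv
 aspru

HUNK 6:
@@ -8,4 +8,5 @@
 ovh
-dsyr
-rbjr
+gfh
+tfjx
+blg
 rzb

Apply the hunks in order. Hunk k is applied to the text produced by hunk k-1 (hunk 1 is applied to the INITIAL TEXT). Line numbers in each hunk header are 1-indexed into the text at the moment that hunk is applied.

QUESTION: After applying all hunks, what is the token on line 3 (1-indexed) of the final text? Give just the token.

Answer: vmf

Derivation:
Hunk 1: at line 3 remove [bgr,jsm,zpzf] add [wppvr,xbxa,blv] -> 9 lines: cjkzm gmcn svv wppvr xbxa blv vyql rbjr rzb
Hunk 2: at line 6 remove [vyql] add [aspru,wsq,dsyr] -> 11 lines: cjkzm gmcn svv wppvr xbxa blv aspru wsq dsyr rbjr rzb
Hunk 3: at line 1 remove [gmcn,svv,wppvr] add [twq,vmf] -> 10 lines: cjkzm twq vmf xbxa blv aspru wsq dsyr rbjr rzb
Hunk 4: at line 5 remove [wsq] add [syj,ovh] -> 11 lines: cjkzm twq vmf xbxa blv aspru syj ovh dsyr rbjr rzb
Hunk 5: at line 2 remove [xbxa] add [dqt] -> 11 lines: cjkzm twq vmf dqt blv aspru syj ovh dsyr rbjr rzb
Hunk 6: at line 8 remove [dsyr,rbjr] add [gfh,tfjx,blg] -> 12 lines: cjkzm twq vmf dqt blv aspru syj ovh gfh tfjx blg rzb
Final line 3: vmf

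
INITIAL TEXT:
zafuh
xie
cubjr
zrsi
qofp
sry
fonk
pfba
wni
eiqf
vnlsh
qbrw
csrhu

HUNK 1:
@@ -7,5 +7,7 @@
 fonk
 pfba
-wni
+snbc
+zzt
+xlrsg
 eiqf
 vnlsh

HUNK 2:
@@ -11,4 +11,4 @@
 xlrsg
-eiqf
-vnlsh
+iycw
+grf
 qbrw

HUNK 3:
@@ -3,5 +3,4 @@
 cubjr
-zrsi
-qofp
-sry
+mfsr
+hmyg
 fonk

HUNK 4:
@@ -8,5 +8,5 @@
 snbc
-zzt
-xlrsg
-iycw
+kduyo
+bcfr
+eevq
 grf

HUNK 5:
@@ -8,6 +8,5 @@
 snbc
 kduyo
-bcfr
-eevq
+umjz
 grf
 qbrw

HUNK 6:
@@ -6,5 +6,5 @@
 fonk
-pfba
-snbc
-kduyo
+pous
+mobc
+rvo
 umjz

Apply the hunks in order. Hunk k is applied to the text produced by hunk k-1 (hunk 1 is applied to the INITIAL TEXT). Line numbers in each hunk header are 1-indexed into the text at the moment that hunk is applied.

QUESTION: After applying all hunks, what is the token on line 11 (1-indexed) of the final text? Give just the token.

Answer: grf

Derivation:
Hunk 1: at line 7 remove [wni] add [snbc,zzt,xlrsg] -> 15 lines: zafuh xie cubjr zrsi qofp sry fonk pfba snbc zzt xlrsg eiqf vnlsh qbrw csrhu
Hunk 2: at line 11 remove [eiqf,vnlsh] add [iycw,grf] -> 15 lines: zafuh xie cubjr zrsi qofp sry fonk pfba snbc zzt xlrsg iycw grf qbrw csrhu
Hunk 3: at line 3 remove [zrsi,qofp,sry] add [mfsr,hmyg] -> 14 lines: zafuh xie cubjr mfsr hmyg fonk pfba snbc zzt xlrsg iycw grf qbrw csrhu
Hunk 4: at line 8 remove [zzt,xlrsg,iycw] add [kduyo,bcfr,eevq] -> 14 lines: zafuh xie cubjr mfsr hmyg fonk pfba snbc kduyo bcfr eevq grf qbrw csrhu
Hunk 5: at line 8 remove [bcfr,eevq] add [umjz] -> 13 lines: zafuh xie cubjr mfsr hmyg fonk pfba snbc kduyo umjz grf qbrw csrhu
Hunk 6: at line 6 remove [pfba,snbc,kduyo] add [pous,mobc,rvo] -> 13 lines: zafuh xie cubjr mfsr hmyg fonk pous mobc rvo umjz grf qbrw csrhu
Final line 11: grf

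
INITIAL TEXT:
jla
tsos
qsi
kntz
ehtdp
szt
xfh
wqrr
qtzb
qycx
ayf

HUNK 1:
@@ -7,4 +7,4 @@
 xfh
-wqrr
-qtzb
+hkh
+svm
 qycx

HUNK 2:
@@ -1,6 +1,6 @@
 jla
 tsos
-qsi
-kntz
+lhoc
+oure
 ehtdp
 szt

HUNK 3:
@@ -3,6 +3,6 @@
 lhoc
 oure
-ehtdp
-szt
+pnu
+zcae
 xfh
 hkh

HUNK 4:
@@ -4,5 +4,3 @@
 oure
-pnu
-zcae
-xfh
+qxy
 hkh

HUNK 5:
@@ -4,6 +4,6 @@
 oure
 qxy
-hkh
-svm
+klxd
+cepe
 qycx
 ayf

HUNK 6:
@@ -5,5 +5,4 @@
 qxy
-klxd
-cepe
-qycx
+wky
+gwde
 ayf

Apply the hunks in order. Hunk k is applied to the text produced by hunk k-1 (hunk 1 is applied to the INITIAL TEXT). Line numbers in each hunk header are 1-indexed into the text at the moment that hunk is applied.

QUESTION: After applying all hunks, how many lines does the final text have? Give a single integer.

Answer: 8

Derivation:
Hunk 1: at line 7 remove [wqrr,qtzb] add [hkh,svm] -> 11 lines: jla tsos qsi kntz ehtdp szt xfh hkh svm qycx ayf
Hunk 2: at line 1 remove [qsi,kntz] add [lhoc,oure] -> 11 lines: jla tsos lhoc oure ehtdp szt xfh hkh svm qycx ayf
Hunk 3: at line 3 remove [ehtdp,szt] add [pnu,zcae] -> 11 lines: jla tsos lhoc oure pnu zcae xfh hkh svm qycx ayf
Hunk 4: at line 4 remove [pnu,zcae,xfh] add [qxy] -> 9 lines: jla tsos lhoc oure qxy hkh svm qycx ayf
Hunk 5: at line 4 remove [hkh,svm] add [klxd,cepe] -> 9 lines: jla tsos lhoc oure qxy klxd cepe qycx ayf
Hunk 6: at line 5 remove [klxd,cepe,qycx] add [wky,gwde] -> 8 lines: jla tsos lhoc oure qxy wky gwde ayf
Final line count: 8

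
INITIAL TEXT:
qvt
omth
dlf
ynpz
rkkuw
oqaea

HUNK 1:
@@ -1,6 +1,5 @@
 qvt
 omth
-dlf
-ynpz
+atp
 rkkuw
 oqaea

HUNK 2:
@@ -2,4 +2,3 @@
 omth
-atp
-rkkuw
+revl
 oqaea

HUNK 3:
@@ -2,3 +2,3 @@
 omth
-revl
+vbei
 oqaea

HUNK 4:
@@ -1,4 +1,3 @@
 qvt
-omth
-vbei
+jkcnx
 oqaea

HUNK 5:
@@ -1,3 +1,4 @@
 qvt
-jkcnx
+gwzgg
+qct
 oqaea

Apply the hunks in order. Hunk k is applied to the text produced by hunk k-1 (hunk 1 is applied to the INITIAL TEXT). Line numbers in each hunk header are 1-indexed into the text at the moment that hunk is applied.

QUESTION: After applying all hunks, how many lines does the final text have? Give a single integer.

Answer: 4

Derivation:
Hunk 1: at line 1 remove [dlf,ynpz] add [atp] -> 5 lines: qvt omth atp rkkuw oqaea
Hunk 2: at line 2 remove [atp,rkkuw] add [revl] -> 4 lines: qvt omth revl oqaea
Hunk 3: at line 2 remove [revl] add [vbei] -> 4 lines: qvt omth vbei oqaea
Hunk 4: at line 1 remove [omth,vbei] add [jkcnx] -> 3 lines: qvt jkcnx oqaea
Hunk 5: at line 1 remove [jkcnx] add [gwzgg,qct] -> 4 lines: qvt gwzgg qct oqaea
Final line count: 4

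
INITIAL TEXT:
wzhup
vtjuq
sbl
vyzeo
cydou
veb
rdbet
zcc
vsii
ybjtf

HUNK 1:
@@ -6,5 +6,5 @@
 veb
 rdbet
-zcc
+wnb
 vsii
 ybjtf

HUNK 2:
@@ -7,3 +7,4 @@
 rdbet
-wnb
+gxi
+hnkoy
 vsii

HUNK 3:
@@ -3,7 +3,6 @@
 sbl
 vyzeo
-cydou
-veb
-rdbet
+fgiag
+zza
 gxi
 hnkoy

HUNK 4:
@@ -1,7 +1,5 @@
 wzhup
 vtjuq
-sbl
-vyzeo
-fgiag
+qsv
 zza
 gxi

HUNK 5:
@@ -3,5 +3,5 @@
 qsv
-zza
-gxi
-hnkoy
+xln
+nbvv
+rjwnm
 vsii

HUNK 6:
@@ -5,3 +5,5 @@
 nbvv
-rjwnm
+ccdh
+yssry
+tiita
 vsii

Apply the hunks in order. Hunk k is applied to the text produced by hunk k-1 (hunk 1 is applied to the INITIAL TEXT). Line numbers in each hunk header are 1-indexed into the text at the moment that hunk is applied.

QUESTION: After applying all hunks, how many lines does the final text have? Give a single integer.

Hunk 1: at line 6 remove [zcc] add [wnb] -> 10 lines: wzhup vtjuq sbl vyzeo cydou veb rdbet wnb vsii ybjtf
Hunk 2: at line 7 remove [wnb] add [gxi,hnkoy] -> 11 lines: wzhup vtjuq sbl vyzeo cydou veb rdbet gxi hnkoy vsii ybjtf
Hunk 3: at line 3 remove [cydou,veb,rdbet] add [fgiag,zza] -> 10 lines: wzhup vtjuq sbl vyzeo fgiag zza gxi hnkoy vsii ybjtf
Hunk 4: at line 1 remove [sbl,vyzeo,fgiag] add [qsv] -> 8 lines: wzhup vtjuq qsv zza gxi hnkoy vsii ybjtf
Hunk 5: at line 3 remove [zza,gxi,hnkoy] add [xln,nbvv,rjwnm] -> 8 lines: wzhup vtjuq qsv xln nbvv rjwnm vsii ybjtf
Hunk 6: at line 5 remove [rjwnm] add [ccdh,yssry,tiita] -> 10 lines: wzhup vtjuq qsv xln nbvv ccdh yssry tiita vsii ybjtf
Final line count: 10

Answer: 10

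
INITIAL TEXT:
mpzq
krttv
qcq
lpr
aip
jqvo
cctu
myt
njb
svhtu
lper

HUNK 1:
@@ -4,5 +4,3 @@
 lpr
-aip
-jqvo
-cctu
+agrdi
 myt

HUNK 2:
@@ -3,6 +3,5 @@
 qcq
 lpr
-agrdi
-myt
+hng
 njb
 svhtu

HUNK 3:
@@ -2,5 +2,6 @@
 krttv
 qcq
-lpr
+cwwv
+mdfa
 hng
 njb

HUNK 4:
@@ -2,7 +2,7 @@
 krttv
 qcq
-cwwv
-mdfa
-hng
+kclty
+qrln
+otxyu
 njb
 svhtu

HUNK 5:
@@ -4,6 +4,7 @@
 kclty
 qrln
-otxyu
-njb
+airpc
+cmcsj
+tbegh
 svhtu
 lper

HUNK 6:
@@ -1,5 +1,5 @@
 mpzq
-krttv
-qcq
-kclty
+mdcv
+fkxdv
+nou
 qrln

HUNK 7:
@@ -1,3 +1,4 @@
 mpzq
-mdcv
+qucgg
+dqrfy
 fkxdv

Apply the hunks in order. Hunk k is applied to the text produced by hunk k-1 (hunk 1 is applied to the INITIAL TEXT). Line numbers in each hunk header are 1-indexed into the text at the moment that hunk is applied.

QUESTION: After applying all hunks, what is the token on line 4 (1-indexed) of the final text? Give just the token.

Hunk 1: at line 4 remove [aip,jqvo,cctu] add [agrdi] -> 9 lines: mpzq krttv qcq lpr agrdi myt njb svhtu lper
Hunk 2: at line 3 remove [agrdi,myt] add [hng] -> 8 lines: mpzq krttv qcq lpr hng njb svhtu lper
Hunk 3: at line 2 remove [lpr] add [cwwv,mdfa] -> 9 lines: mpzq krttv qcq cwwv mdfa hng njb svhtu lper
Hunk 4: at line 2 remove [cwwv,mdfa,hng] add [kclty,qrln,otxyu] -> 9 lines: mpzq krttv qcq kclty qrln otxyu njb svhtu lper
Hunk 5: at line 4 remove [otxyu,njb] add [airpc,cmcsj,tbegh] -> 10 lines: mpzq krttv qcq kclty qrln airpc cmcsj tbegh svhtu lper
Hunk 6: at line 1 remove [krttv,qcq,kclty] add [mdcv,fkxdv,nou] -> 10 lines: mpzq mdcv fkxdv nou qrln airpc cmcsj tbegh svhtu lper
Hunk 7: at line 1 remove [mdcv] add [qucgg,dqrfy] -> 11 lines: mpzq qucgg dqrfy fkxdv nou qrln airpc cmcsj tbegh svhtu lper
Final line 4: fkxdv

Answer: fkxdv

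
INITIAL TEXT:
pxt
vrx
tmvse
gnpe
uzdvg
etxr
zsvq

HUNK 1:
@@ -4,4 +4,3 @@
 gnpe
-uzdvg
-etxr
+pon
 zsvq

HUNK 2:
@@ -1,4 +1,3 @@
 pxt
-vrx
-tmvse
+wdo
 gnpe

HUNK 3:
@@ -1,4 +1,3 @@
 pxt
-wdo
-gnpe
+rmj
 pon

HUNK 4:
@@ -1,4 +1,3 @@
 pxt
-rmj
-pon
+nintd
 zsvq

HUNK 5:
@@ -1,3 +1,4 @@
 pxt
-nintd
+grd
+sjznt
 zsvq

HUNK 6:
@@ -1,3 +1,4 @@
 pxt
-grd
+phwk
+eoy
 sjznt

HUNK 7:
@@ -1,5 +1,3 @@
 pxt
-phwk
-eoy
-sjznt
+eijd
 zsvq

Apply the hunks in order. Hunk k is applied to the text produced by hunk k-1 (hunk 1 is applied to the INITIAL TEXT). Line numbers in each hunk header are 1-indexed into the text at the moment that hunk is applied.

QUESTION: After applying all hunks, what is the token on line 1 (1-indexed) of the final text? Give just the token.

Answer: pxt

Derivation:
Hunk 1: at line 4 remove [uzdvg,etxr] add [pon] -> 6 lines: pxt vrx tmvse gnpe pon zsvq
Hunk 2: at line 1 remove [vrx,tmvse] add [wdo] -> 5 lines: pxt wdo gnpe pon zsvq
Hunk 3: at line 1 remove [wdo,gnpe] add [rmj] -> 4 lines: pxt rmj pon zsvq
Hunk 4: at line 1 remove [rmj,pon] add [nintd] -> 3 lines: pxt nintd zsvq
Hunk 5: at line 1 remove [nintd] add [grd,sjznt] -> 4 lines: pxt grd sjznt zsvq
Hunk 6: at line 1 remove [grd] add [phwk,eoy] -> 5 lines: pxt phwk eoy sjznt zsvq
Hunk 7: at line 1 remove [phwk,eoy,sjznt] add [eijd] -> 3 lines: pxt eijd zsvq
Final line 1: pxt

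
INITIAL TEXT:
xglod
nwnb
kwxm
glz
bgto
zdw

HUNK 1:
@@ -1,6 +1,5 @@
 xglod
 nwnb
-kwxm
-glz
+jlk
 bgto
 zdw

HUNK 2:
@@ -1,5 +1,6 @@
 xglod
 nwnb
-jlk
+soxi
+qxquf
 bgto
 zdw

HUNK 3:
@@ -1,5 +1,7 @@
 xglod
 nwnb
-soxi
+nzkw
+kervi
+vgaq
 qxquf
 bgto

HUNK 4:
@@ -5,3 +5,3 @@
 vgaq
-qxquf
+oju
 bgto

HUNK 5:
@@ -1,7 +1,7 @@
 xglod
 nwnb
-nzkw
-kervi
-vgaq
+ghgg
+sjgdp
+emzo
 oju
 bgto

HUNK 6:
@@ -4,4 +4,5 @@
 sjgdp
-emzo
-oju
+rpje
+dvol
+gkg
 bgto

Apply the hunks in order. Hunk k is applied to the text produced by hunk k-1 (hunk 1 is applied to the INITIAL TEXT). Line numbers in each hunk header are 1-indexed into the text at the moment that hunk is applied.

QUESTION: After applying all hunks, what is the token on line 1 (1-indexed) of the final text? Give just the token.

Answer: xglod

Derivation:
Hunk 1: at line 1 remove [kwxm,glz] add [jlk] -> 5 lines: xglod nwnb jlk bgto zdw
Hunk 2: at line 1 remove [jlk] add [soxi,qxquf] -> 6 lines: xglod nwnb soxi qxquf bgto zdw
Hunk 3: at line 1 remove [soxi] add [nzkw,kervi,vgaq] -> 8 lines: xglod nwnb nzkw kervi vgaq qxquf bgto zdw
Hunk 4: at line 5 remove [qxquf] add [oju] -> 8 lines: xglod nwnb nzkw kervi vgaq oju bgto zdw
Hunk 5: at line 1 remove [nzkw,kervi,vgaq] add [ghgg,sjgdp,emzo] -> 8 lines: xglod nwnb ghgg sjgdp emzo oju bgto zdw
Hunk 6: at line 4 remove [emzo,oju] add [rpje,dvol,gkg] -> 9 lines: xglod nwnb ghgg sjgdp rpje dvol gkg bgto zdw
Final line 1: xglod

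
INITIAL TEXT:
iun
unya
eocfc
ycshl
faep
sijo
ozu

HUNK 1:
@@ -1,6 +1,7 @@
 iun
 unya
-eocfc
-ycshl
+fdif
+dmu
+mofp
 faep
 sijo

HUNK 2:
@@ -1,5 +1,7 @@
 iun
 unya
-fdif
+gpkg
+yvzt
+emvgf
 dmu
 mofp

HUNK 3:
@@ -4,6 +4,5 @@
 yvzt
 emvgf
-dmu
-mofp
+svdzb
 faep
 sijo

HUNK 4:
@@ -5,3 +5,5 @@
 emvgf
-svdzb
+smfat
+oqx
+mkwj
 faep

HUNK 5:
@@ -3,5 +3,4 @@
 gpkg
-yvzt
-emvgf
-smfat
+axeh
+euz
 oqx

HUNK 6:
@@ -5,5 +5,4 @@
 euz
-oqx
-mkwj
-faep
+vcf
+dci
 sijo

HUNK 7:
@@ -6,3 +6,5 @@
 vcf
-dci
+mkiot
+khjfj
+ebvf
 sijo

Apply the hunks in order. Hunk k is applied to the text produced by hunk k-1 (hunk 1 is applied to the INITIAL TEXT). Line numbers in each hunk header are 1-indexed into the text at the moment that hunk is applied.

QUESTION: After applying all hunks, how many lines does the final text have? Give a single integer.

Answer: 11

Derivation:
Hunk 1: at line 1 remove [eocfc,ycshl] add [fdif,dmu,mofp] -> 8 lines: iun unya fdif dmu mofp faep sijo ozu
Hunk 2: at line 1 remove [fdif] add [gpkg,yvzt,emvgf] -> 10 lines: iun unya gpkg yvzt emvgf dmu mofp faep sijo ozu
Hunk 3: at line 4 remove [dmu,mofp] add [svdzb] -> 9 lines: iun unya gpkg yvzt emvgf svdzb faep sijo ozu
Hunk 4: at line 5 remove [svdzb] add [smfat,oqx,mkwj] -> 11 lines: iun unya gpkg yvzt emvgf smfat oqx mkwj faep sijo ozu
Hunk 5: at line 3 remove [yvzt,emvgf,smfat] add [axeh,euz] -> 10 lines: iun unya gpkg axeh euz oqx mkwj faep sijo ozu
Hunk 6: at line 5 remove [oqx,mkwj,faep] add [vcf,dci] -> 9 lines: iun unya gpkg axeh euz vcf dci sijo ozu
Hunk 7: at line 6 remove [dci] add [mkiot,khjfj,ebvf] -> 11 lines: iun unya gpkg axeh euz vcf mkiot khjfj ebvf sijo ozu
Final line count: 11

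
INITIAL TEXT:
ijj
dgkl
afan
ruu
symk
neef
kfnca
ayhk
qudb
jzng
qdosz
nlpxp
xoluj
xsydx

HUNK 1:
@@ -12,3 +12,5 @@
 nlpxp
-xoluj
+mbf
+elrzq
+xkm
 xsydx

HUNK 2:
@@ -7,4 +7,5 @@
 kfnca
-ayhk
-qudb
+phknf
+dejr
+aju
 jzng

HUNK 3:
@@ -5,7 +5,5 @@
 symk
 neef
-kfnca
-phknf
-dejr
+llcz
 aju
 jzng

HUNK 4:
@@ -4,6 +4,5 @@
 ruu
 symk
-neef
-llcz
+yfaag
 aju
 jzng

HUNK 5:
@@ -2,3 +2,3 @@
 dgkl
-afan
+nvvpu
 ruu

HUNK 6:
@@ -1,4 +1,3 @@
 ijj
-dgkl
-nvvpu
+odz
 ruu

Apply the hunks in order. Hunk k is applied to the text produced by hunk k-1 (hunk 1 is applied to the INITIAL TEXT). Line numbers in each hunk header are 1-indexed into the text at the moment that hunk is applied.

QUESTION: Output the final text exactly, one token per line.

Answer: ijj
odz
ruu
symk
yfaag
aju
jzng
qdosz
nlpxp
mbf
elrzq
xkm
xsydx

Derivation:
Hunk 1: at line 12 remove [xoluj] add [mbf,elrzq,xkm] -> 16 lines: ijj dgkl afan ruu symk neef kfnca ayhk qudb jzng qdosz nlpxp mbf elrzq xkm xsydx
Hunk 2: at line 7 remove [ayhk,qudb] add [phknf,dejr,aju] -> 17 lines: ijj dgkl afan ruu symk neef kfnca phknf dejr aju jzng qdosz nlpxp mbf elrzq xkm xsydx
Hunk 3: at line 5 remove [kfnca,phknf,dejr] add [llcz] -> 15 lines: ijj dgkl afan ruu symk neef llcz aju jzng qdosz nlpxp mbf elrzq xkm xsydx
Hunk 4: at line 4 remove [neef,llcz] add [yfaag] -> 14 lines: ijj dgkl afan ruu symk yfaag aju jzng qdosz nlpxp mbf elrzq xkm xsydx
Hunk 5: at line 2 remove [afan] add [nvvpu] -> 14 lines: ijj dgkl nvvpu ruu symk yfaag aju jzng qdosz nlpxp mbf elrzq xkm xsydx
Hunk 6: at line 1 remove [dgkl,nvvpu] add [odz] -> 13 lines: ijj odz ruu symk yfaag aju jzng qdosz nlpxp mbf elrzq xkm xsydx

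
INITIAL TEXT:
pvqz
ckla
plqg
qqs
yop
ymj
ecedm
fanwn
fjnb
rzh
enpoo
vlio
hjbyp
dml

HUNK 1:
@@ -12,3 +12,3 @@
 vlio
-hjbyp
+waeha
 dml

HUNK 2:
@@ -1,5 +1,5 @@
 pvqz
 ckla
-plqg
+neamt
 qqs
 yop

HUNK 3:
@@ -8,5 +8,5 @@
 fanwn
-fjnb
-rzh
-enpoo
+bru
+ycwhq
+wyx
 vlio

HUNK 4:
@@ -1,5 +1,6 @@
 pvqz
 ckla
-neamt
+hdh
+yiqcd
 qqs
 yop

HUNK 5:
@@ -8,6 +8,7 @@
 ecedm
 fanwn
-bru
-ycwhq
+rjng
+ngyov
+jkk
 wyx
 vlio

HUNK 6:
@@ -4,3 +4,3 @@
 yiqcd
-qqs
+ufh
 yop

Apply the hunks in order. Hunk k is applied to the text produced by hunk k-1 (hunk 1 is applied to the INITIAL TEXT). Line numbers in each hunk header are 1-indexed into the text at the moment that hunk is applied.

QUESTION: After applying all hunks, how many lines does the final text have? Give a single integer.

Answer: 16

Derivation:
Hunk 1: at line 12 remove [hjbyp] add [waeha] -> 14 lines: pvqz ckla plqg qqs yop ymj ecedm fanwn fjnb rzh enpoo vlio waeha dml
Hunk 2: at line 1 remove [plqg] add [neamt] -> 14 lines: pvqz ckla neamt qqs yop ymj ecedm fanwn fjnb rzh enpoo vlio waeha dml
Hunk 3: at line 8 remove [fjnb,rzh,enpoo] add [bru,ycwhq,wyx] -> 14 lines: pvqz ckla neamt qqs yop ymj ecedm fanwn bru ycwhq wyx vlio waeha dml
Hunk 4: at line 1 remove [neamt] add [hdh,yiqcd] -> 15 lines: pvqz ckla hdh yiqcd qqs yop ymj ecedm fanwn bru ycwhq wyx vlio waeha dml
Hunk 5: at line 8 remove [bru,ycwhq] add [rjng,ngyov,jkk] -> 16 lines: pvqz ckla hdh yiqcd qqs yop ymj ecedm fanwn rjng ngyov jkk wyx vlio waeha dml
Hunk 6: at line 4 remove [qqs] add [ufh] -> 16 lines: pvqz ckla hdh yiqcd ufh yop ymj ecedm fanwn rjng ngyov jkk wyx vlio waeha dml
Final line count: 16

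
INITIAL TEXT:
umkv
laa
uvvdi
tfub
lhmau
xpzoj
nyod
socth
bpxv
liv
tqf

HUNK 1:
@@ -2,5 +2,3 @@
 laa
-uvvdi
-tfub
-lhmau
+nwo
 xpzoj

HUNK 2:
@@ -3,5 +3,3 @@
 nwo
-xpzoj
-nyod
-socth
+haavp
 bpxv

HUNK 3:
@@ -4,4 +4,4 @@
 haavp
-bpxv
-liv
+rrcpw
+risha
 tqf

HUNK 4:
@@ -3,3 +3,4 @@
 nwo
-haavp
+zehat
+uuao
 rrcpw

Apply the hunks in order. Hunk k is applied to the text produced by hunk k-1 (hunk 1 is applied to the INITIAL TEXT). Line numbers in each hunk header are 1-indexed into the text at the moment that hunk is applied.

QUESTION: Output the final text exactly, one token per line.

Hunk 1: at line 2 remove [uvvdi,tfub,lhmau] add [nwo] -> 9 lines: umkv laa nwo xpzoj nyod socth bpxv liv tqf
Hunk 2: at line 3 remove [xpzoj,nyod,socth] add [haavp] -> 7 lines: umkv laa nwo haavp bpxv liv tqf
Hunk 3: at line 4 remove [bpxv,liv] add [rrcpw,risha] -> 7 lines: umkv laa nwo haavp rrcpw risha tqf
Hunk 4: at line 3 remove [haavp] add [zehat,uuao] -> 8 lines: umkv laa nwo zehat uuao rrcpw risha tqf

Answer: umkv
laa
nwo
zehat
uuao
rrcpw
risha
tqf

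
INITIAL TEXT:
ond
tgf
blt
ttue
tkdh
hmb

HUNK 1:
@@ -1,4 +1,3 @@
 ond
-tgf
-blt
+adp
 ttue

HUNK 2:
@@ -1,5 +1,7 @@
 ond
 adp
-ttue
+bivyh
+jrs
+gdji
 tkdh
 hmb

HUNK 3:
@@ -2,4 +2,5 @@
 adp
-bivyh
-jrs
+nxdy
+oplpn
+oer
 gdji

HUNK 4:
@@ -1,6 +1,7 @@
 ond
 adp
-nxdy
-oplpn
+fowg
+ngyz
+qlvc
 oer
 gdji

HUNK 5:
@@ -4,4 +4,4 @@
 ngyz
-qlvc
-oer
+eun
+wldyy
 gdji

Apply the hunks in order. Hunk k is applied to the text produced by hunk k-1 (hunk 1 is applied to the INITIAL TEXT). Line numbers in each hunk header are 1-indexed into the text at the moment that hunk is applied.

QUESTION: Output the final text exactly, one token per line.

Answer: ond
adp
fowg
ngyz
eun
wldyy
gdji
tkdh
hmb

Derivation:
Hunk 1: at line 1 remove [tgf,blt] add [adp] -> 5 lines: ond adp ttue tkdh hmb
Hunk 2: at line 1 remove [ttue] add [bivyh,jrs,gdji] -> 7 lines: ond adp bivyh jrs gdji tkdh hmb
Hunk 3: at line 2 remove [bivyh,jrs] add [nxdy,oplpn,oer] -> 8 lines: ond adp nxdy oplpn oer gdji tkdh hmb
Hunk 4: at line 1 remove [nxdy,oplpn] add [fowg,ngyz,qlvc] -> 9 lines: ond adp fowg ngyz qlvc oer gdji tkdh hmb
Hunk 5: at line 4 remove [qlvc,oer] add [eun,wldyy] -> 9 lines: ond adp fowg ngyz eun wldyy gdji tkdh hmb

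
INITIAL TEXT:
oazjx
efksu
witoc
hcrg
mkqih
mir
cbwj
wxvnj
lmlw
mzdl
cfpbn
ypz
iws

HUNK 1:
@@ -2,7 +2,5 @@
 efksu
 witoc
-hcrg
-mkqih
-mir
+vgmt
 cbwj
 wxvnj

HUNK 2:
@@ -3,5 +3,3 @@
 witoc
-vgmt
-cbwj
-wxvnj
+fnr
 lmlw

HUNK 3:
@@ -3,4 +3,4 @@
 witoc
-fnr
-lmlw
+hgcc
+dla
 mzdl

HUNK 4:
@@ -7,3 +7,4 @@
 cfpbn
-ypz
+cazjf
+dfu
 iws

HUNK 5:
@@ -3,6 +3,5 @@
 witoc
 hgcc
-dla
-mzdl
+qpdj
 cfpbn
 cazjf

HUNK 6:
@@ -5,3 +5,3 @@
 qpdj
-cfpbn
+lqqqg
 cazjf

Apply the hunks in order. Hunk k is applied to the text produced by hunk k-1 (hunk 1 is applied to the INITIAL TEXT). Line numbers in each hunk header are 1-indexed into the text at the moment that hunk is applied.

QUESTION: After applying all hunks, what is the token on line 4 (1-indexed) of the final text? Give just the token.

Hunk 1: at line 2 remove [hcrg,mkqih,mir] add [vgmt] -> 11 lines: oazjx efksu witoc vgmt cbwj wxvnj lmlw mzdl cfpbn ypz iws
Hunk 2: at line 3 remove [vgmt,cbwj,wxvnj] add [fnr] -> 9 lines: oazjx efksu witoc fnr lmlw mzdl cfpbn ypz iws
Hunk 3: at line 3 remove [fnr,lmlw] add [hgcc,dla] -> 9 lines: oazjx efksu witoc hgcc dla mzdl cfpbn ypz iws
Hunk 4: at line 7 remove [ypz] add [cazjf,dfu] -> 10 lines: oazjx efksu witoc hgcc dla mzdl cfpbn cazjf dfu iws
Hunk 5: at line 3 remove [dla,mzdl] add [qpdj] -> 9 lines: oazjx efksu witoc hgcc qpdj cfpbn cazjf dfu iws
Hunk 6: at line 5 remove [cfpbn] add [lqqqg] -> 9 lines: oazjx efksu witoc hgcc qpdj lqqqg cazjf dfu iws
Final line 4: hgcc

Answer: hgcc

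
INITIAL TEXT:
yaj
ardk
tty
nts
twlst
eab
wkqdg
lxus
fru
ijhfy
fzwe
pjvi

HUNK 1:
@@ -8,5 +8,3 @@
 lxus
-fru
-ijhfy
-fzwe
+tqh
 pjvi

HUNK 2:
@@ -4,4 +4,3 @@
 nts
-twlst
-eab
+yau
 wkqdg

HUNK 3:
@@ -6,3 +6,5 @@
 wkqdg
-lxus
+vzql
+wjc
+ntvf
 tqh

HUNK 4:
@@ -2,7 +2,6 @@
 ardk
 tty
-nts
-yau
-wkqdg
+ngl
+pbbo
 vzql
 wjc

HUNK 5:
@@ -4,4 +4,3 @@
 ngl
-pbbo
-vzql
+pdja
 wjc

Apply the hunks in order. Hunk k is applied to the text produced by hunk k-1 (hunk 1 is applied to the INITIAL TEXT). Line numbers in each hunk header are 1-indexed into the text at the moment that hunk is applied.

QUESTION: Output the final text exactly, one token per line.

Answer: yaj
ardk
tty
ngl
pdja
wjc
ntvf
tqh
pjvi

Derivation:
Hunk 1: at line 8 remove [fru,ijhfy,fzwe] add [tqh] -> 10 lines: yaj ardk tty nts twlst eab wkqdg lxus tqh pjvi
Hunk 2: at line 4 remove [twlst,eab] add [yau] -> 9 lines: yaj ardk tty nts yau wkqdg lxus tqh pjvi
Hunk 3: at line 6 remove [lxus] add [vzql,wjc,ntvf] -> 11 lines: yaj ardk tty nts yau wkqdg vzql wjc ntvf tqh pjvi
Hunk 4: at line 2 remove [nts,yau,wkqdg] add [ngl,pbbo] -> 10 lines: yaj ardk tty ngl pbbo vzql wjc ntvf tqh pjvi
Hunk 5: at line 4 remove [pbbo,vzql] add [pdja] -> 9 lines: yaj ardk tty ngl pdja wjc ntvf tqh pjvi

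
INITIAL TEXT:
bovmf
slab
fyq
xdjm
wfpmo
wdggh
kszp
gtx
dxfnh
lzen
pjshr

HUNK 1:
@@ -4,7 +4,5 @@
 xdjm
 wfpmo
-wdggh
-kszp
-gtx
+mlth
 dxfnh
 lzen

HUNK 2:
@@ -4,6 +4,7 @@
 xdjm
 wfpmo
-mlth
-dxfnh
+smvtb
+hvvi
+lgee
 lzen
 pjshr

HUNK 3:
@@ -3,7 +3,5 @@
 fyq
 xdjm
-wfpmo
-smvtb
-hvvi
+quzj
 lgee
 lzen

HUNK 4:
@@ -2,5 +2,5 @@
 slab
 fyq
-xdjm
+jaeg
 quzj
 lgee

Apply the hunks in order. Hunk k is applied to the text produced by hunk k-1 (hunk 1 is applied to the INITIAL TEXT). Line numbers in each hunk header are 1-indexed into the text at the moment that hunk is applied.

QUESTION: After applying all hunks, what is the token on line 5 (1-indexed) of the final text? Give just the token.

Answer: quzj

Derivation:
Hunk 1: at line 4 remove [wdggh,kszp,gtx] add [mlth] -> 9 lines: bovmf slab fyq xdjm wfpmo mlth dxfnh lzen pjshr
Hunk 2: at line 4 remove [mlth,dxfnh] add [smvtb,hvvi,lgee] -> 10 lines: bovmf slab fyq xdjm wfpmo smvtb hvvi lgee lzen pjshr
Hunk 3: at line 3 remove [wfpmo,smvtb,hvvi] add [quzj] -> 8 lines: bovmf slab fyq xdjm quzj lgee lzen pjshr
Hunk 4: at line 2 remove [xdjm] add [jaeg] -> 8 lines: bovmf slab fyq jaeg quzj lgee lzen pjshr
Final line 5: quzj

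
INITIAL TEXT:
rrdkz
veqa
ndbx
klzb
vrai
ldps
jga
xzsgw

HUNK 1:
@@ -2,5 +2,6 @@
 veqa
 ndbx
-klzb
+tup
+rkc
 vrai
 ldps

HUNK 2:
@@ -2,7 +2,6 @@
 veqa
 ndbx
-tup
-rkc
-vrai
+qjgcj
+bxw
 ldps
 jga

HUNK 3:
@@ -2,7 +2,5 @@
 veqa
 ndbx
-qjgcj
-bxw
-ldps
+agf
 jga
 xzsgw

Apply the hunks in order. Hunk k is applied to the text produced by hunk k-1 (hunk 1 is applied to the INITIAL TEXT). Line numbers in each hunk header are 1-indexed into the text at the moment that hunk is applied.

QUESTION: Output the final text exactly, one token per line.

Hunk 1: at line 2 remove [klzb] add [tup,rkc] -> 9 lines: rrdkz veqa ndbx tup rkc vrai ldps jga xzsgw
Hunk 2: at line 2 remove [tup,rkc,vrai] add [qjgcj,bxw] -> 8 lines: rrdkz veqa ndbx qjgcj bxw ldps jga xzsgw
Hunk 3: at line 2 remove [qjgcj,bxw,ldps] add [agf] -> 6 lines: rrdkz veqa ndbx agf jga xzsgw

Answer: rrdkz
veqa
ndbx
agf
jga
xzsgw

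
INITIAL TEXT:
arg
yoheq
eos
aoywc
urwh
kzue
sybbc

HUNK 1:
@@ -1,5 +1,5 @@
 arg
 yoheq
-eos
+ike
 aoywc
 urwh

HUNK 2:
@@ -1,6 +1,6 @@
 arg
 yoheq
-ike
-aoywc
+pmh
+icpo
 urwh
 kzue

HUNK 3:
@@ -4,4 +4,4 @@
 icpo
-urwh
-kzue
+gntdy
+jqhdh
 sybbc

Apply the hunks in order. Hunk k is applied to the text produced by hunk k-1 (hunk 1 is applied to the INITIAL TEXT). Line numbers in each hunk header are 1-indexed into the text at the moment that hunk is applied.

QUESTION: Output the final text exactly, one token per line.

Answer: arg
yoheq
pmh
icpo
gntdy
jqhdh
sybbc

Derivation:
Hunk 1: at line 1 remove [eos] add [ike] -> 7 lines: arg yoheq ike aoywc urwh kzue sybbc
Hunk 2: at line 1 remove [ike,aoywc] add [pmh,icpo] -> 7 lines: arg yoheq pmh icpo urwh kzue sybbc
Hunk 3: at line 4 remove [urwh,kzue] add [gntdy,jqhdh] -> 7 lines: arg yoheq pmh icpo gntdy jqhdh sybbc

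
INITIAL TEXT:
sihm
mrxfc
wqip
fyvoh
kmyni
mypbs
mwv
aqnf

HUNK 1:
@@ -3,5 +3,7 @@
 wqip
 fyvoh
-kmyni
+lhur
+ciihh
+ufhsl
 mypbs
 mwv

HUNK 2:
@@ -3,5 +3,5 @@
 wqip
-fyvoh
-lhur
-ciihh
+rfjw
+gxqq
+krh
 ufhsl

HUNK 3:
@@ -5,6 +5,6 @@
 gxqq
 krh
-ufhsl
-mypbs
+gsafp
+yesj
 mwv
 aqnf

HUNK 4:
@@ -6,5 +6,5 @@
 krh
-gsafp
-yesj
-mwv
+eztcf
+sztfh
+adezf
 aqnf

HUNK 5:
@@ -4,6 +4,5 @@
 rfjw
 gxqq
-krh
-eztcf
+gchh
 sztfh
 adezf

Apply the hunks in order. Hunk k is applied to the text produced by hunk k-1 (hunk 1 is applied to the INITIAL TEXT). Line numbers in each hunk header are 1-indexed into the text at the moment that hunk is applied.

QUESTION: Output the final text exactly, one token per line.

Answer: sihm
mrxfc
wqip
rfjw
gxqq
gchh
sztfh
adezf
aqnf

Derivation:
Hunk 1: at line 3 remove [kmyni] add [lhur,ciihh,ufhsl] -> 10 lines: sihm mrxfc wqip fyvoh lhur ciihh ufhsl mypbs mwv aqnf
Hunk 2: at line 3 remove [fyvoh,lhur,ciihh] add [rfjw,gxqq,krh] -> 10 lines: sihm mrxfc wqip rfjw gxqq krh ufhsl mypbs mwv aqnf
Hunk 3: at line 5 remove [ufhsl,mypbs] add [gsafp,yesj] -> 10 lines: sihm mrxfc wqip rfjw gxqq krh gsafp yesj mwv aqnf
Hunk 4: at line 6 remove [gsafp,yesj,mwv] add [eztcf,sztfh,adezf] -> 10 lines: sihm mrxfc wqip rfjw gxqq krh eztcf sztfh adezf aqnf
Hunk 5: at line 4 remove [krh,eztcf] add [gchh] -> 9 lines: sihm mrxfc wqip rfjw gxqq gchh sztfh adezf aqnf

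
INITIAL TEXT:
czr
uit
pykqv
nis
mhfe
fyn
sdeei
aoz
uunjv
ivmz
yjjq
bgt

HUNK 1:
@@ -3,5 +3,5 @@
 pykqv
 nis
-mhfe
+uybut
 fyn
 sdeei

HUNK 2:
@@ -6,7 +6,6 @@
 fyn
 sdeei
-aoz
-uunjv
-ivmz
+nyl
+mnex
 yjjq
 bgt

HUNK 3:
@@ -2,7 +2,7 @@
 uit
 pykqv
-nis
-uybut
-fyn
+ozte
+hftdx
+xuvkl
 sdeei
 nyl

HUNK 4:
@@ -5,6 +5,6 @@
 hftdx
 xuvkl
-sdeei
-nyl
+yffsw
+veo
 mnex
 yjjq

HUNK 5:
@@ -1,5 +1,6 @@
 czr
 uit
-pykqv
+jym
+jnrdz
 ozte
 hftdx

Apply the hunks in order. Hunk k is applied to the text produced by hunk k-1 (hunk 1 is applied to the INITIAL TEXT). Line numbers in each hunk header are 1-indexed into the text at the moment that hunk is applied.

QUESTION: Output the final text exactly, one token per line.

Hunk 1: at line 3 remove [mhfe] add [uybut] -> 12 lines: czr uit pykqv nis uybut fyn sdeei aoz uunjv ivmz yjjq bgt
Hunk 2: at line 6 remove [aoz,uunjv,ivmz] add [nyl,mnex] -> 11 lines: czr uit pykqv nis uybut fyn sdeei nyl mnex yjjq bgt
Hunk 3: at line 2 remove [nis,uybut,fyn] add [ozte,hftdx,xuvkl] -> 11 lines: czr uit pykqv ozte hftdx xuvkl sdeei nyl mnex yjjq bgt
Hunk 4: at line 5 remove [sdeei,nyl] add [yffsw,veo] -> 11 lines: czr uit pykqv ozte hftdx xuvkl yffsw veo mnex yjjq bgt
Hunk 5: at line 1 remove [pykqv] add [jym,jnrdz] -> 12 lines: czr uit jym jnrdz ozte hftdx xuvkl yffsw veo mnex yjjq bgt

Answer: czr
uit
jym
jnrdz
ozte
hftdx
xuvkl
yffsw
veo
mnex
yjjq
bgt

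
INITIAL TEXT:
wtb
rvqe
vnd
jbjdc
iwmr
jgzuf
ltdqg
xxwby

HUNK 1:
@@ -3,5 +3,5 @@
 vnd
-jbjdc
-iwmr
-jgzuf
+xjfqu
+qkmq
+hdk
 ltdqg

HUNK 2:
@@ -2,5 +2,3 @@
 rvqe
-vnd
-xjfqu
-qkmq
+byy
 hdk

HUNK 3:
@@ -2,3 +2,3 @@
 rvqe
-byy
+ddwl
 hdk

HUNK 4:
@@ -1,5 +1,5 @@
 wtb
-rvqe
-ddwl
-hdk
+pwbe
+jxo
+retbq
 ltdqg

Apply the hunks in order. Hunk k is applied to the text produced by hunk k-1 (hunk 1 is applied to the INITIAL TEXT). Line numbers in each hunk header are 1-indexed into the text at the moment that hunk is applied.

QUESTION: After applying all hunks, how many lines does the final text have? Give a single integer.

Answer: 6

Derivation:
Hunk 1: at line 3 remove [jbjdc,iwmr,jgzuf] add [xjfqu,qkmq,hdk] -> 8 lines: wtb rvqe vnd xjfqu qkmq hdk ltdqg xxwby
Hunk 2: at line 2 remove [vnd,xjfqu,qkmq] add [byy] -> 6 lines: wtb rvqe byy hdk ltdqg xxwby
Hunk 3: at line 2 remove [byy] add [ddwl] -> 6 lines: wtb rvqe ddwl hdk ltdqg xxwby
Hunk 4: at line 1 remove [rvqe,ddwl,hdk] add [pwbe,jxo,retbq] -> 6 lines: wtb pwbe jxo retbq ltdqg xxwby
Final line count: 6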